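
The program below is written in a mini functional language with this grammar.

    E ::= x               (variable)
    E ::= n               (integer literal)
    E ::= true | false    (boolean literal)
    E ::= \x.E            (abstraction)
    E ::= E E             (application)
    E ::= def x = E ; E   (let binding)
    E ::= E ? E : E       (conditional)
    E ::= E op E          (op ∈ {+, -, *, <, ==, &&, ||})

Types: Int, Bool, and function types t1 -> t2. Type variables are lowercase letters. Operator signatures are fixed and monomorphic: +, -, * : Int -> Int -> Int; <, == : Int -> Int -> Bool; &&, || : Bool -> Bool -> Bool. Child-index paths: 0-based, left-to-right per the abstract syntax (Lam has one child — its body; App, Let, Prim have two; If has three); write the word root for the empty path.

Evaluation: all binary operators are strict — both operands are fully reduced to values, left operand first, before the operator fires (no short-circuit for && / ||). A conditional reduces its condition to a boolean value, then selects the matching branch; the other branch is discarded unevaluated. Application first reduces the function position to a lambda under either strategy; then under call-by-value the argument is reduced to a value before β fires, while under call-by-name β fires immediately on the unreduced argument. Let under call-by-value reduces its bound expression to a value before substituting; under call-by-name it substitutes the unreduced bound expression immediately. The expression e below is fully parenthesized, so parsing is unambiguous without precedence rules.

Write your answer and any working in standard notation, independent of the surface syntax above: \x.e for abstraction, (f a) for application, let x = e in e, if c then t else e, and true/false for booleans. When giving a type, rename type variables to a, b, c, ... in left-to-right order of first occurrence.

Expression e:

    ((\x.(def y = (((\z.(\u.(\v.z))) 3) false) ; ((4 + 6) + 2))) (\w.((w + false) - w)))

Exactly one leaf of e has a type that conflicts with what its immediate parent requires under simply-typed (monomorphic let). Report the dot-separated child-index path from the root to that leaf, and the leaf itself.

Working:
z : b
\v._ : d -> b
\u._ : c -> d -> b
\z._ : b -> c -> d -> b
  unify b -> c -> d -> b ~ Int -> e
  unify b ~ Int
  unify c -> d -> Int ~ e
_ _ : c -> d -> Int
  unify c -> d -> Int ~ Bool -> f
  unify c ~ Bool
  unify d -> Int ~ f
_ _ : d -> Int
let y : d -> Int
  unify Int ~ Int
  unify Int ~ Int
  unify Int ~ Int
  unify Int ~ Int
\x._ : a -> Int
w : g
  unify g ~ Int
  unify Bool ~ Int
  FAIL: mismatch Bool ~ Int

Answer: 1.0.0.1 : false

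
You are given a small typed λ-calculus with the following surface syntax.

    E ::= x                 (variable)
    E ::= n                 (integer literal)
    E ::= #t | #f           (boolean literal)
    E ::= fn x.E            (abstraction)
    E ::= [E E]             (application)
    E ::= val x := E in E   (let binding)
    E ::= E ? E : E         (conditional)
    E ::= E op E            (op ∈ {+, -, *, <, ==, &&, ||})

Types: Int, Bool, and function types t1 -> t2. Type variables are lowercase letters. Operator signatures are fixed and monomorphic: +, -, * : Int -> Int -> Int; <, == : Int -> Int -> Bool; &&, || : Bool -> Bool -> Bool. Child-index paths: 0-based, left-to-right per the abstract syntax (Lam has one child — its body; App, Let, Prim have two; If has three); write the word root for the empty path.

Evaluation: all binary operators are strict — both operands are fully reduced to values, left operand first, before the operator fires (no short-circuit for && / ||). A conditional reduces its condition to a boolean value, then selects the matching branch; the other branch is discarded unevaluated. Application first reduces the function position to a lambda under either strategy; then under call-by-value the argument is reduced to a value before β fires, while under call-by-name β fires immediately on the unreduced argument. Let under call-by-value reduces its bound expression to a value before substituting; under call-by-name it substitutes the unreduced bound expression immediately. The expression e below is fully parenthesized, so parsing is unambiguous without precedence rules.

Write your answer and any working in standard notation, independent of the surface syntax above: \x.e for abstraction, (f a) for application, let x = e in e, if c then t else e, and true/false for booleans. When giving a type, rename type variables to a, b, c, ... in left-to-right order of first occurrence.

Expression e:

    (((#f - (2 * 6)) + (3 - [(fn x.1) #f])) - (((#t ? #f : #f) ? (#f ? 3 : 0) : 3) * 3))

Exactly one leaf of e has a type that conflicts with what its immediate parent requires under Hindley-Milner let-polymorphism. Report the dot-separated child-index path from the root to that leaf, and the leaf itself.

Answer: 0.0.0 : false

Derivation:
  unify Bool ~ Int
  FAIL: mismatch Bool ~ Int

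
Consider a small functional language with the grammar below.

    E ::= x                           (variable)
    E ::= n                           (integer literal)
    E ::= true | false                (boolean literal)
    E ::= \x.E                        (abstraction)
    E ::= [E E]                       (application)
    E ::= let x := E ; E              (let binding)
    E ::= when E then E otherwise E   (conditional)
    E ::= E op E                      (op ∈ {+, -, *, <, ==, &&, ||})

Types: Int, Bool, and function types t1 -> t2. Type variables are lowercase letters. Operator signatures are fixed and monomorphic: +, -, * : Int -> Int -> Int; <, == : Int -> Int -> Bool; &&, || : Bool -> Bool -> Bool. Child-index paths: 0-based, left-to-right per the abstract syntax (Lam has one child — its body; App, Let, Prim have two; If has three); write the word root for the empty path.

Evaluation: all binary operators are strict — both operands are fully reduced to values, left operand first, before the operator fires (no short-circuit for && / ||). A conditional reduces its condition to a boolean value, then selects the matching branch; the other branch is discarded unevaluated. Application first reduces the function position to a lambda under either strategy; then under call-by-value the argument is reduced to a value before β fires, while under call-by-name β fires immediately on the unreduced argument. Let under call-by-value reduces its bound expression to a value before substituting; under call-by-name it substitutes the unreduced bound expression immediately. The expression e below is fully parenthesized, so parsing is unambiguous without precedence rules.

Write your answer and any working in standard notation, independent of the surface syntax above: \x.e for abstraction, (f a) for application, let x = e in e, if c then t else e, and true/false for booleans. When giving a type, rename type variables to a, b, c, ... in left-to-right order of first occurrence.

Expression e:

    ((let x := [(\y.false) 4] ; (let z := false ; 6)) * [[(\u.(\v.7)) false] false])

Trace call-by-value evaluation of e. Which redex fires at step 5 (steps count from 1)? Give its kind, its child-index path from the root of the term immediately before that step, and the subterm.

Derivation:
step 0: ((let x = ((\y.false) 4) in (let z = false in 6)) * (((\u.(\v.7)) false) false))
step 1: [beta@0.0] ((let x = false in (let z = false in 6)) * (((\u.(\v.7)) false) false))
step 2: [let@0] ((let z = false in 6) * (((\u.(\v.7)) false) false))
step 3: [let@0] (6 * (((\u.(\v.7)) false) false))
step 4: [beta@1.0] (6 * ((\v.7) false))
step 5: [beta@1] (6 * 7)

Answer: beta at 1 : ((\v.7) false)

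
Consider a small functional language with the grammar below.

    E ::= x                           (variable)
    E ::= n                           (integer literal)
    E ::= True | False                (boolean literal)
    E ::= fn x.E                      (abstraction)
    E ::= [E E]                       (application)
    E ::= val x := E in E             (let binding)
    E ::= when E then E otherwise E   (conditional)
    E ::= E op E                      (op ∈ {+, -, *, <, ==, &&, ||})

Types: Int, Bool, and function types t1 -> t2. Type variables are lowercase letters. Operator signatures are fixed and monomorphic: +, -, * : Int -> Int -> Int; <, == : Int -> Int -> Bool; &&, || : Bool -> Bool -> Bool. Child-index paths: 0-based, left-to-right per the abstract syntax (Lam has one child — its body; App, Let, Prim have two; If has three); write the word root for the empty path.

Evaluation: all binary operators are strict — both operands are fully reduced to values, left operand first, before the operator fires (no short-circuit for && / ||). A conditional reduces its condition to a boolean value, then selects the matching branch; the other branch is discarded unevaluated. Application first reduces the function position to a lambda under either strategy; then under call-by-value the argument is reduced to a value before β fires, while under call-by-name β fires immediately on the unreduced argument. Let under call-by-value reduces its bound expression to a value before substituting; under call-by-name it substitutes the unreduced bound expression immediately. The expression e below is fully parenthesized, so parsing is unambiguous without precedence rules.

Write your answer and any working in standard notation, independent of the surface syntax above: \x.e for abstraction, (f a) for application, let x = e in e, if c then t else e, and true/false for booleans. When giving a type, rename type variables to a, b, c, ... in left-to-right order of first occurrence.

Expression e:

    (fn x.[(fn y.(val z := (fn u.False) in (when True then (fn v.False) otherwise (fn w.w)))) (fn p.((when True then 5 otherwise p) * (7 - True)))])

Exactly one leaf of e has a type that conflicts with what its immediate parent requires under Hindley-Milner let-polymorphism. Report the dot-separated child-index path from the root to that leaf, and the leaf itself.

Trace:
\u._ : c -> Bool
let z : forall. c -> Bool
  unify Bool ~ Bool
\v._ : d -> Bool
w : e
\w._ : e -> e
  unify d -> Bool ~ e -> e
  unify d ~ e
  unify Bool ~ e
\y._ : b -> Bool -> Bool
  unify Bool ~ Bool
p : f
  unify Int ~ f
  unify Int ~ Int
  unify Int ~ Int
  unify Bool ~ Int
  FAIL: mismatch Bool ~ Int

Answer: 0.1.0.1.1 : true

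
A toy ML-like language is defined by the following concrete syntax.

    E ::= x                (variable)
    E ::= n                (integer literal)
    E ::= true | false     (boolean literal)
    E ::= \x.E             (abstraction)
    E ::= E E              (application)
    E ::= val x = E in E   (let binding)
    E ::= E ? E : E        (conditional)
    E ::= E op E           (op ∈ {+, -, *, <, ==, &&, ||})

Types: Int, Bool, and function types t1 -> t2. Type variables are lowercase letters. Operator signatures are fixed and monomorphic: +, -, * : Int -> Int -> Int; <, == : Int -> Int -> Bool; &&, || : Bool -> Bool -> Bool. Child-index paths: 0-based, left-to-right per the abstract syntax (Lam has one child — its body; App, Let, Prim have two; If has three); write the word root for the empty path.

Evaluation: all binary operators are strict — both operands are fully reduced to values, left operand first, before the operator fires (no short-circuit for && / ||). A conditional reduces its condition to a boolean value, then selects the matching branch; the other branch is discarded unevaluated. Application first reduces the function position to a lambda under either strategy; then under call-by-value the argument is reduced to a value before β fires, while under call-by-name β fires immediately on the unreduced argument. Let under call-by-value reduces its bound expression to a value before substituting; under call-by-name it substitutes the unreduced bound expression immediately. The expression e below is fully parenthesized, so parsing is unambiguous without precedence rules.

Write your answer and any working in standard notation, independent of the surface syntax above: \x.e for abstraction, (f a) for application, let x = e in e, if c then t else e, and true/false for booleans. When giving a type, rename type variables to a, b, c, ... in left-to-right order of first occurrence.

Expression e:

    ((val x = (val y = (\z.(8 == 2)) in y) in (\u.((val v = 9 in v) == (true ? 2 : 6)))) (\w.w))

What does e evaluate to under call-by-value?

Derivation:
step 0: ((let x = (let y = (\z.(8 == 2)) in y) in (\u.((let v = 9 in v) == (if true then 2 else 6)))) (\w.w))
step 1: [let@0.0] ((let x = (\z.(8 == 2)) in (\u.((let v = 9 in v) == (if true then 2 else 6)))) (\w.w))
step 2: [let@0] ((\u.((let v = 9 in v) == (if true then 2 else 6))) (\w.w))
step 3: [beta@root] ((let v = 9 in v) == (if true then 2 else 6))
step 4: [let@0] (9 == (if true then 2 else 6))
step 5: [if@1] (9 == 2)
step 6: [delta@root] false

Answer: false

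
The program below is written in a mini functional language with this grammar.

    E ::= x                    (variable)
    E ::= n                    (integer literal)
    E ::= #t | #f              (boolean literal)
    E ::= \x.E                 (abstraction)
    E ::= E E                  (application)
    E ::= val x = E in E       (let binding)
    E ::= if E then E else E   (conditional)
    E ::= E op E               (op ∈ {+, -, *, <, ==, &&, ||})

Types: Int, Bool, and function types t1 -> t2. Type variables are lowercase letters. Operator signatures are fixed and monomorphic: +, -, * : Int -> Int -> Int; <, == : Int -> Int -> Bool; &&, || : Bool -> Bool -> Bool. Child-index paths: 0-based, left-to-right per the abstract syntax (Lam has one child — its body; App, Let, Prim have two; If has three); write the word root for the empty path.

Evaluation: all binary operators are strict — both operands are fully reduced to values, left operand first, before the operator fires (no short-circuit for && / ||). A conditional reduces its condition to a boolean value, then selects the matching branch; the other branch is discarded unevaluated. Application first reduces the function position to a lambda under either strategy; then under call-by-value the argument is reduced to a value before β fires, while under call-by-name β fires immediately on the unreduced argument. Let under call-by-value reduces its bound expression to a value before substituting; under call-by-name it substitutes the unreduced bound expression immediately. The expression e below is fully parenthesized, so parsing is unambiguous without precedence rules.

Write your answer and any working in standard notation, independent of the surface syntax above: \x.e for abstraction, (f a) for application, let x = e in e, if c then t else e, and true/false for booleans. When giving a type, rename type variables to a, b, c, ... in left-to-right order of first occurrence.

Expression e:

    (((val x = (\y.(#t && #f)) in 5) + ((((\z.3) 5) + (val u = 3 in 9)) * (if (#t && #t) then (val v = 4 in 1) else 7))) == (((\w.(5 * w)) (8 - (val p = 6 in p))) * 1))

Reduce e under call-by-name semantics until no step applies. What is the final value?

Answer: false

Derivation:
step 0: (((let x = (\y.(true && false)) in 5) + ((((\z.3) 5) + (let u = 3 in 9)) * (if (true && true) then (let v = 4 in 1) else 7))) == (((\w.(5 * w)) (8 - (let p = 6 in p))) * 1))
step 1: [let@0.0] ((5 + ((((\z.3) 5) + (let u = 3 in 9)) * (if (true && true) then (let v = 4 in 1) else 7))) == (((\w.(5 * w)) (8 - (let p = 6 in p))) * 1))
step 2: [beta@0.1.0.0] ((5 + ((3 + (let u = 3 in 9)) * (if (true && true) then (let v = 4 in 1) else 7))) == (((\w.(5 * w)) (8 - (let p = 6 in p))) * 1))
step 3: [let@0.1.0.1] ((5 + ((3 + 9) * (if (true && true) then (let v = 4 in 1) else 7))) == (((\w.(5 * w)) (8 - (let p = 6 in p))) * 1))
step 4: [delta@0.1.0] ((5 + (12 * (if (true && true) then (let v = 4 in 1) else 7))) == (((\w.(5 * w)) (8 - (let p = 6 in p))) * 1))
step 5: [delta@0.1.1.0] ((5 + (12 * (if true then (let v = 4 in 1) else 7))) == (((\w.(5 * w)) (8 - (let p = 6 in p))) * 1))
step 6: [if@0.1.1] ((5 + (12 * (let v = 4 in 1))) == (((\w.(5 * w)) (8 - (let p = 6 in p))) * 1))
step 7: [let@0.1.1] ((5 + (12 * 1)) == (((\w.(5 * w)) (8 - (let p = 6 in p))) * 1))
step 8: [delta@0.1] ((5 + 12) == (((\w.(5 * w)) (8 - (let p = 6 in p))) * 1))
step 9: [delta@0] (17 == (((\w.(5 * w)) (8 - (let p = 6 in p))) * 1))
step 10: [beta@1.0] (17 == ((5 * (8 - (let p = 6 in p))) * 1))
step 11: [let@1.0.1.1] (17 == ((5 * (8 - 6)) * 1))
step 12: [delta@1.0.1] (17 == ((5 * 2) * 1))
step 13: [delta@1.0] (17 == (10 * 1))
step 14: [delta@1] (17 == 10)
step 15: [delta@root] false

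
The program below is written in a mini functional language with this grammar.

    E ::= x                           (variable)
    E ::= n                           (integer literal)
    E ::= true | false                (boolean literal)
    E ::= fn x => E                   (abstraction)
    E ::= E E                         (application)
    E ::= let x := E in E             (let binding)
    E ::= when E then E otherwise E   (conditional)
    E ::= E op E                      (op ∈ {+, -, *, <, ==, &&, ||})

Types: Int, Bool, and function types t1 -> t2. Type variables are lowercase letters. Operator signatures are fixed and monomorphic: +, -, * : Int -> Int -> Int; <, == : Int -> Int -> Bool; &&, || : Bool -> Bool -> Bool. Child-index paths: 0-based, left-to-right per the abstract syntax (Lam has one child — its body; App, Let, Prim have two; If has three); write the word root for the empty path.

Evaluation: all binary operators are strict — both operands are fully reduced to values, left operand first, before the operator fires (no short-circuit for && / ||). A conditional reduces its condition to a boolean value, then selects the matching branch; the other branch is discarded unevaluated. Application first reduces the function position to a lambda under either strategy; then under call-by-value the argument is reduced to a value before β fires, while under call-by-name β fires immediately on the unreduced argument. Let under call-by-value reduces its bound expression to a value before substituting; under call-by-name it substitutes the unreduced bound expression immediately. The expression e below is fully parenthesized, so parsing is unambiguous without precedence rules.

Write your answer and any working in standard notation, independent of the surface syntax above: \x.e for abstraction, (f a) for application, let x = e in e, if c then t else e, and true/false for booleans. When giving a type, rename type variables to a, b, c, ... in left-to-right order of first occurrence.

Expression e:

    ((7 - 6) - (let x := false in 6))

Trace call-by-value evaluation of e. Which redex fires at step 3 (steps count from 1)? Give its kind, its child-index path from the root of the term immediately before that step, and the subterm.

Derivation:
step 0: ((7 - 6) - (let x = false in 6))
step 1: [delta@0] (1 - (let x = false in 6))
step 2: [let@1] (1 - 6)
step 3: [delta@root] -5

Answer: delta at root : (1 - 6)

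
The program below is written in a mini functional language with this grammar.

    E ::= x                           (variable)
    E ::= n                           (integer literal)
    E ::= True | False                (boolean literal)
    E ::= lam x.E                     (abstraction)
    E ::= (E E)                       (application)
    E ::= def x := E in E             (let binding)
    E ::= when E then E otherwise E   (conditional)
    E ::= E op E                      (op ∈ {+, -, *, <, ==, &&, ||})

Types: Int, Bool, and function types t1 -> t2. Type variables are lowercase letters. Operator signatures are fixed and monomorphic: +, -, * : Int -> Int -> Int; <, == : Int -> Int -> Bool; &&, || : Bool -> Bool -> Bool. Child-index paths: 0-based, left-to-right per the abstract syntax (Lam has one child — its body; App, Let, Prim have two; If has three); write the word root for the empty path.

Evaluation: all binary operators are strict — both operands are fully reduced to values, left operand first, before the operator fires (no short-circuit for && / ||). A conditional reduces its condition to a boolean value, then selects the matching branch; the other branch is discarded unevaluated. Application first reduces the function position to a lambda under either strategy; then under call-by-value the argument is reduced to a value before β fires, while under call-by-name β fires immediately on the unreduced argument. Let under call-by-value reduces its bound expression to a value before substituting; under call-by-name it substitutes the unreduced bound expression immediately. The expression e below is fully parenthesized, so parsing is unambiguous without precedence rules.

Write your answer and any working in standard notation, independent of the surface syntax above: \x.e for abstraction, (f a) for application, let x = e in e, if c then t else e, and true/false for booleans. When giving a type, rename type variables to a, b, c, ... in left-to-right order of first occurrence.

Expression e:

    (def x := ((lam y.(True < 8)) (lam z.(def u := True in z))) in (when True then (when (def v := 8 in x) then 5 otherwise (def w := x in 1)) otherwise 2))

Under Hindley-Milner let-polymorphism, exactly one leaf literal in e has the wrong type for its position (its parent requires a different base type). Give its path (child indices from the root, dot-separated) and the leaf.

Answer: 0.0.0.0 : true

Working:
  unify Bool ~ Int
  FAIL: mismatch Bool ~ Int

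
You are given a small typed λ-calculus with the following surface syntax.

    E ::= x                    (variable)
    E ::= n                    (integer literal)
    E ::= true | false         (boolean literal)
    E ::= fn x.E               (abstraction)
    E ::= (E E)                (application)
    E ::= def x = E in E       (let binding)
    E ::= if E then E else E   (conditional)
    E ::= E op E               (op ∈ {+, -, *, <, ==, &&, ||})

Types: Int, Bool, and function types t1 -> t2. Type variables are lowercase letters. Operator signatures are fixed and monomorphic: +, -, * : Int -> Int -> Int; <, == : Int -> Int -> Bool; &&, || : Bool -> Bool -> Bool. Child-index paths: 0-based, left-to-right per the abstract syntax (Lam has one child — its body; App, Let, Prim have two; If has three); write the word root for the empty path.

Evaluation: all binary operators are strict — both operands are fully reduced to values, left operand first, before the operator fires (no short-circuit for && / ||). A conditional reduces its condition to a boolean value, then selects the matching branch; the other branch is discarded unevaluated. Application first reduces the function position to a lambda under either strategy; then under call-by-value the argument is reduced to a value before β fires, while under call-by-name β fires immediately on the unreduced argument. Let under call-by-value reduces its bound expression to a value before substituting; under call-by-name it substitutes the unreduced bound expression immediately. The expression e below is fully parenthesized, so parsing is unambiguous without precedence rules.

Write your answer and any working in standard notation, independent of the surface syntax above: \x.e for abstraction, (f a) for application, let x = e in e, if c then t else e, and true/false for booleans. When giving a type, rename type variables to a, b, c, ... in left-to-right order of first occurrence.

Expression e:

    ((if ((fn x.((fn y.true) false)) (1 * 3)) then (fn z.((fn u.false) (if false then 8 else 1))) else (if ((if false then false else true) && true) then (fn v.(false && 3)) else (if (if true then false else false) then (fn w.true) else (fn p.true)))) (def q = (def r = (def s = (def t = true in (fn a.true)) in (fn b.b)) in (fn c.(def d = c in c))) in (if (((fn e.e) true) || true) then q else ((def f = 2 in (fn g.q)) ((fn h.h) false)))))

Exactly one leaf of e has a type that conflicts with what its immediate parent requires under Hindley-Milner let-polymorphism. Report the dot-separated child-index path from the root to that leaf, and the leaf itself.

Answer: 0.2.1.0.1 : 3

Working:
\y._ : b -> Bool
  unify b -> Bool ~ Bool -> c
  unify b ~ Bool
  unify Bool ~ c
_ _ : Bool
\x._ : a -> Bool
  unify Int ~ Int
  unify Int ~ Int
  unify a -> Bool ~ Int -> d
  unify a ~ Int
  unify Bool ~ d
_ _ : Bool
  unify Bool ~ Bool
\u._ : f -> Bool
  unify Bool ~ Bool
  unify Int ~ Int
  unify f -> Bool ~ Int -> g
  unify f ~ Int
  unify Bool ~ g
_ _ : Bool
\z._ : e -> Bool
  unify Bool ~ Bool
  unify Bool ~ Bool
  unify Bool ~ Bool
  unify Bool ~ Bool
  unify Bool ~ Bool
  unify Bool ~ Bool
  unify Int ~ Bool
  FAIL: mismatch Int ~ Bool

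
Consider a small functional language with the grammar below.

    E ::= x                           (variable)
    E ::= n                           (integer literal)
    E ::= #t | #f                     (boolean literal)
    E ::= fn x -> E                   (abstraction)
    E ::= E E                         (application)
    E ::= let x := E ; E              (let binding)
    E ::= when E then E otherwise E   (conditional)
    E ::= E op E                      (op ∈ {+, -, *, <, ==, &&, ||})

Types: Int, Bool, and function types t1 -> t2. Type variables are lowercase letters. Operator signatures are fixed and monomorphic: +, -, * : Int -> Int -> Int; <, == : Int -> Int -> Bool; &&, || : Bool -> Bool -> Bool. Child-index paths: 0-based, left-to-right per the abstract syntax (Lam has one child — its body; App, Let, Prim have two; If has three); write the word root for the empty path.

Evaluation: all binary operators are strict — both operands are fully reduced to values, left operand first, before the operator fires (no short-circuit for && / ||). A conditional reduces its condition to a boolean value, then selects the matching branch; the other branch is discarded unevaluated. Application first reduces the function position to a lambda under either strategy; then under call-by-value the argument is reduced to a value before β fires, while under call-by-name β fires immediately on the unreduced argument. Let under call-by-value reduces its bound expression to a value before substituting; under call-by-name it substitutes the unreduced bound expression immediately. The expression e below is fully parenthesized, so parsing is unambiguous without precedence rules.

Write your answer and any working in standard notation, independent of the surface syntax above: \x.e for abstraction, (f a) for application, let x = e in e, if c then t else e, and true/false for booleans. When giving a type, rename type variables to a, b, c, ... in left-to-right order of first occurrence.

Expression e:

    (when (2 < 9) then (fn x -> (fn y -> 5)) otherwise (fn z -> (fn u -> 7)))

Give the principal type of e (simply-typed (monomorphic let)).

Trace:
  unify Int ~ Int
  unify Int ~ Int
  unify Bool ~ Bool
\y._ : b -> Int
\x._ : a -> b -> Int
\u._ : d -> Int
\z._ : c -> d -> Int
  unify a -> b -> Int ~ c -> d -> Int
  unify a ~ c
  unify b -> Int ~ d -> Int
  unify b ~ d
  unify Int ~ Int

Answer: a -> b -> Int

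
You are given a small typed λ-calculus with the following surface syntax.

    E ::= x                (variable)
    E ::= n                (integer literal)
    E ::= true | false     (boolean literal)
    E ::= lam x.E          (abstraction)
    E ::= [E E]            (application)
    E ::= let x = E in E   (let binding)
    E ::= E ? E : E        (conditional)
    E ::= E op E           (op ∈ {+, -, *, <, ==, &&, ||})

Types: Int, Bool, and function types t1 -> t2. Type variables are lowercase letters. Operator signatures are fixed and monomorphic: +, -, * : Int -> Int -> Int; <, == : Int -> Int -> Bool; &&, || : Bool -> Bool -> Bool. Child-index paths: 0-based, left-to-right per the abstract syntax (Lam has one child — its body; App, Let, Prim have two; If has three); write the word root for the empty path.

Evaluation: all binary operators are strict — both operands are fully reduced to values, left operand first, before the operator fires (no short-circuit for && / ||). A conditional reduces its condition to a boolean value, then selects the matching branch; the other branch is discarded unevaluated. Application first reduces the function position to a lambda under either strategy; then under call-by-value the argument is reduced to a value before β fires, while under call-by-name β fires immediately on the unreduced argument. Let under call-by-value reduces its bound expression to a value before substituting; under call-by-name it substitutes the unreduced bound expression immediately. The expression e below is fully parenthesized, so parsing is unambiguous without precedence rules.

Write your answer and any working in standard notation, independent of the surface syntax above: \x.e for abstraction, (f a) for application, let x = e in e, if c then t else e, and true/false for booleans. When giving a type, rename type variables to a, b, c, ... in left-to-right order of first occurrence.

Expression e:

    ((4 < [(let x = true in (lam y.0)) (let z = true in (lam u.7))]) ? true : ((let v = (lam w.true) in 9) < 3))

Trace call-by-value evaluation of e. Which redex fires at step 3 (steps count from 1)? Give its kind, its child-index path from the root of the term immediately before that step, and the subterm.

Answer: beta at 0.1 : ((\y.0) (\u.7))

Derivation:
step 0: (if (4 < ((let x = true in (\y.0)) (let z = true in (\u.7)))) then true else ((let v = (\w.true) in 9) < 3))
step 1: [let@0.1.0] (if (4 < ((\y.0) (let z = true in (\u.7)))) then true else ((let v = (\w.true) in 9) < 3))
step 2: [let@0.1.1] (if (4 < ((\y.0) (\u.7))) then true else ((let v = (\w.true) in 9) < 3))
step 3: [beta@0.1] (if (4 < 0) then true else ((let v = (\w.true) in 9) < 3))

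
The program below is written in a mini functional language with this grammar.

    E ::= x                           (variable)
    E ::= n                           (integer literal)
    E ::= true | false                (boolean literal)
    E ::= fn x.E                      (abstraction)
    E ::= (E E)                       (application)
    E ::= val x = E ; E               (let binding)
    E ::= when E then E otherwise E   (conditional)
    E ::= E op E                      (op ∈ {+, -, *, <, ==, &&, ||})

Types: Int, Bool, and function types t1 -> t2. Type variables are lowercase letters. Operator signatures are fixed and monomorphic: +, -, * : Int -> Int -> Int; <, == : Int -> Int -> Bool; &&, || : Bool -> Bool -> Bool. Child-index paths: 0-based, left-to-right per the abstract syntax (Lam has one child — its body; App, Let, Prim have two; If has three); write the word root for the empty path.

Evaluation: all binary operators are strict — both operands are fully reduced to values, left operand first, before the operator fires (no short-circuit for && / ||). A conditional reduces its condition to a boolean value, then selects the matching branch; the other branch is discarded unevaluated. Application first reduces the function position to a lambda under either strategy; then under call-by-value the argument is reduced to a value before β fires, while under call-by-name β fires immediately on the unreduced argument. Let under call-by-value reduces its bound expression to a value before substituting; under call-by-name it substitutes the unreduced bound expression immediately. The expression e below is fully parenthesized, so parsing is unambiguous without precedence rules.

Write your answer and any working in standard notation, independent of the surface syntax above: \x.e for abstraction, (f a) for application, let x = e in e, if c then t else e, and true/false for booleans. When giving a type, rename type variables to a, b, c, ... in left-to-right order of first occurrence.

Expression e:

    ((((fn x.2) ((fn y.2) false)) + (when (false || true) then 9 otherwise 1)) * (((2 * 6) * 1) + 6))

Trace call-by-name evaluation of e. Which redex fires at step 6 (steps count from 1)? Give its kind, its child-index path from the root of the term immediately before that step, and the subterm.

Answer: delta at 1.0 : (12 * 1)

Derivation:
step 0: ((((\x.2) ((\y.2) false)) + (if (false || true) then 9 else 1)) * (((2 * 6) * 1) + 6))
step 1: [beta@0.0] ((2 + (if (false || true) then 9 else 1)) * (((2 * 6) * 1) + 6))
step 2: [delta@0.1.0] ((2 + (if true then 9 else 1)) * (((2 * 6) * 1) + 6))
step 3: [if@0.1] ((2 + 9) * (((2 * 6) * 1) + 6))
step 4: [delta@0] (11 * (((2 * 6) * 1) + 6))
step 5: [delta@1.0.0] (11 * ((12 * 1) + 6))
step 6: [delta@1.0] (11 * (12 + 6))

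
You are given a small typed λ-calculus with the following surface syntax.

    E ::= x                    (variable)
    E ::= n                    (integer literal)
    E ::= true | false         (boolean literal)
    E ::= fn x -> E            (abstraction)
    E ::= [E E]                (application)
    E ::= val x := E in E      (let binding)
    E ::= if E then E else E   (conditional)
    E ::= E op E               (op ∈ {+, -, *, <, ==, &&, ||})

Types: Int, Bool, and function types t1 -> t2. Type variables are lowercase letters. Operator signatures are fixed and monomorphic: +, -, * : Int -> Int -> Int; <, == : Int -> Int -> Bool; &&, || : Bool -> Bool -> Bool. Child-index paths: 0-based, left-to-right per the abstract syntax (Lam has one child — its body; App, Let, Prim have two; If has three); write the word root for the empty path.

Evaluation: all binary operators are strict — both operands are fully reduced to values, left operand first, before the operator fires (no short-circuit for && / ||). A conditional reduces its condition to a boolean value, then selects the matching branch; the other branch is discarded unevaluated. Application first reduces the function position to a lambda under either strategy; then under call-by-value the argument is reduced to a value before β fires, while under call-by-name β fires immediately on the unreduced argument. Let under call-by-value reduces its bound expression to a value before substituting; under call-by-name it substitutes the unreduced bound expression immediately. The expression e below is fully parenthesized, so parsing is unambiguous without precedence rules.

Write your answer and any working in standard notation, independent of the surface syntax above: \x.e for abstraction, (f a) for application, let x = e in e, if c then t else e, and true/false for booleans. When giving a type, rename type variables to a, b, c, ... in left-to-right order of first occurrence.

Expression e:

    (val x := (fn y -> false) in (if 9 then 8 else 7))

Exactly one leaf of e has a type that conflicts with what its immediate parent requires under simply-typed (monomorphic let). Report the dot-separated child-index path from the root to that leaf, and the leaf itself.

Derivation:
\y._ : a -> Bool
let x : a -> Bool
  unify Int ~ Bool
  FAIL: mismatch Int ~ Bool

Answer: 1.0 : 9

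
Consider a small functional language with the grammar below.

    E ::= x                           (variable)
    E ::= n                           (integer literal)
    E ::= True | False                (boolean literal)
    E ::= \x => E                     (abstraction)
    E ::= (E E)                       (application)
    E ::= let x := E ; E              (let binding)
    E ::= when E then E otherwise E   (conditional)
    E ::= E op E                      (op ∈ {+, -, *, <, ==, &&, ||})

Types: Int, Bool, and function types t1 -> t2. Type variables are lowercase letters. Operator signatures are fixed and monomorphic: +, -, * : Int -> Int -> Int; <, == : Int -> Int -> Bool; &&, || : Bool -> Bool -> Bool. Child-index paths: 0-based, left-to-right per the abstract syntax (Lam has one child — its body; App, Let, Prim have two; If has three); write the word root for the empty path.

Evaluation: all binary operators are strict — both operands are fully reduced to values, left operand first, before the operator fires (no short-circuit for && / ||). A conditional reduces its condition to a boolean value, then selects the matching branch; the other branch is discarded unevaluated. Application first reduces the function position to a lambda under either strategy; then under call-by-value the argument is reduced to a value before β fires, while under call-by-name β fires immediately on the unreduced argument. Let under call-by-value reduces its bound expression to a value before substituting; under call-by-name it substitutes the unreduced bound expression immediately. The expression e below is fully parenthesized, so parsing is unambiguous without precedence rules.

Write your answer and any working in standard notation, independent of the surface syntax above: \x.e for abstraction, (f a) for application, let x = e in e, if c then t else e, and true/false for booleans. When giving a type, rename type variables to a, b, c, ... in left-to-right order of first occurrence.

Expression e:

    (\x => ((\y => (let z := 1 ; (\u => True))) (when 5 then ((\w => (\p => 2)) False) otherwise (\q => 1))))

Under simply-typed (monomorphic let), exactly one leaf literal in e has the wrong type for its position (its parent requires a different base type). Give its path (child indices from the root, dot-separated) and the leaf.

Answer: 0.1.0 : 5

Derivation:
let z : Int
\u._ : c -> Bool
\y._ : b -> c -> Bool
  unify Int ~ Bool
  FAIL: mismatch Int ~ Bool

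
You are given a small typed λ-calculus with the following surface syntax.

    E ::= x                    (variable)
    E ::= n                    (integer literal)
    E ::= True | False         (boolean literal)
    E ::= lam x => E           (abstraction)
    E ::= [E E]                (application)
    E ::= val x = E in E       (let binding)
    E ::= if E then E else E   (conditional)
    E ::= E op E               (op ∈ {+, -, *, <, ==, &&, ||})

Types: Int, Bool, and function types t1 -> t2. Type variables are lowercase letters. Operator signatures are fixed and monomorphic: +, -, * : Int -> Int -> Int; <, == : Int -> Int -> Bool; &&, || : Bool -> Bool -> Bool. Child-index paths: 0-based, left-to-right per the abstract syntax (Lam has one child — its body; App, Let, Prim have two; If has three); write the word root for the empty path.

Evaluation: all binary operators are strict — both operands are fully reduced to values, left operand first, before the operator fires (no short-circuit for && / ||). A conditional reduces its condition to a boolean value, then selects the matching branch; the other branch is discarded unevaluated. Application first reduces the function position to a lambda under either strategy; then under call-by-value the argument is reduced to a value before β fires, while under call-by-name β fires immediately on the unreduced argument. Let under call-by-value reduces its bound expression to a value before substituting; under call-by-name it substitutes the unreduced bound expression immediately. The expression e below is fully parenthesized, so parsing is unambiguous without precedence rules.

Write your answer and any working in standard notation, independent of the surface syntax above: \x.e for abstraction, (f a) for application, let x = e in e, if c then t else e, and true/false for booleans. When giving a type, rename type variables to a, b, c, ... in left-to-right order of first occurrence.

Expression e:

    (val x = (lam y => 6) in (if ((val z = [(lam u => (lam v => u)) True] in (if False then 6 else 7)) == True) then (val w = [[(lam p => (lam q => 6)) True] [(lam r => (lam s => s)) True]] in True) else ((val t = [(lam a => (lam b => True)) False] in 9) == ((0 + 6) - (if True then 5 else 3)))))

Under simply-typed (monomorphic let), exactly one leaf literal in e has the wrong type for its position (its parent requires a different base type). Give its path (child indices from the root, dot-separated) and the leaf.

Trace:
\y._ : a -> Int
let x : a -> Int
u : b
\v._ : c -> b
\u._ : b -> c -> b
  unify b -> c -> b ~ Bool -> d
  unify b ~ Bool
  unify c -> Bool ~ d
_ _ : c -> Bool
let z : c -> Bool
  unify Bool ~ Bool
  unify Int ~ Int
  unify Int ~ Int
  unify Bool ~ Int
  FAIL: mismatch Bool ~ Int

Answer: 1.0.1 : true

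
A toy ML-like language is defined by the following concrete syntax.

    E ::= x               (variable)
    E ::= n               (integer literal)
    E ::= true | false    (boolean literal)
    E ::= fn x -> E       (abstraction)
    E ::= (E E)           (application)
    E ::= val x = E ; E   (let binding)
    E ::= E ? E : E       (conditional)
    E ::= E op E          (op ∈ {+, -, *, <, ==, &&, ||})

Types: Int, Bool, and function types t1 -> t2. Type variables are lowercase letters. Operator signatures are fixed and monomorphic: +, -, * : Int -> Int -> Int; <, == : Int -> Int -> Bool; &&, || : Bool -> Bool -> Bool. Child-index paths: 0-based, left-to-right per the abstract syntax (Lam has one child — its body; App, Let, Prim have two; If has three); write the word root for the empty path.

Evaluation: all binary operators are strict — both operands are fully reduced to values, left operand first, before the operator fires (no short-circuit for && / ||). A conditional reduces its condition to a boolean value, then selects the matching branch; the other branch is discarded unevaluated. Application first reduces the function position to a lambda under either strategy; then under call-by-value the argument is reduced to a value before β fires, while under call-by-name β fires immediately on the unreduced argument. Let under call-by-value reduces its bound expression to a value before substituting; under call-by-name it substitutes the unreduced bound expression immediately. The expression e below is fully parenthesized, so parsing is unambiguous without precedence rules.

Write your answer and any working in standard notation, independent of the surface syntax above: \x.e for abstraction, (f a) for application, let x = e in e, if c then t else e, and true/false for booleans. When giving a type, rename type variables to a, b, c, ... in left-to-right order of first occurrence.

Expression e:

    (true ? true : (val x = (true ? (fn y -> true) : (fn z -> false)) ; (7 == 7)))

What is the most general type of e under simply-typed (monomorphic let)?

Trace:
  unify Bool ~ Bool
  unify Bool ~ Bool
\y._ : a -> Bool
\z._ : b -> Bool
  unify a -> Bool ~ b -> Bool
  unify a ~ b
  unify Bool ~ Bool
let x : b -> Bool
  unify Int ~ Int
  unify Int ~ Int
  unify Bool ~ Bool

Answer: Bool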